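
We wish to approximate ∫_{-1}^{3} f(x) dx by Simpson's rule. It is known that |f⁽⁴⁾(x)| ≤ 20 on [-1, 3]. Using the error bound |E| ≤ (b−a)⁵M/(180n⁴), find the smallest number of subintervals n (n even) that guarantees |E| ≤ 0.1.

Need 20480/(180n⁴) ≤ 0.1.
n⁴ ≥ 20480/(180·0.1) = 1137.78 ⇒ n ≥ 5.8078, so the smallest even n is 6. (n must be even for Simpson's rule.)

6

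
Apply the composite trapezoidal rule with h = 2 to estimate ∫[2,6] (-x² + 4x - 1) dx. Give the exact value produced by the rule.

h = (6 − 2)/2 = 2.
Nodes x₀,…,x₂ = 2, 4, 6.
f(x) = -x² + 4x - 1: f₀=3, f₁=-1, f₂=-13.
(h/2)·[f₀ + 2f₁ + f₂] = 1·(-12) = -12.

-12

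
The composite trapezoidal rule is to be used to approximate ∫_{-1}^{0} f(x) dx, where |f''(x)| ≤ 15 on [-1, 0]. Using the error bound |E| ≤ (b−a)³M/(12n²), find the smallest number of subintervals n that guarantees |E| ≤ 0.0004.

Need 15/(12n²) ≤ 0.0004.
n² ≥ 15/(12·0.0004) = 3125 ⇒ n ≥ 55.9017, so the smallest n is 56.

56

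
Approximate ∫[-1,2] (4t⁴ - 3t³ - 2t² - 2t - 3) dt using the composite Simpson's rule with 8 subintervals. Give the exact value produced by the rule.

h = (2 − (-1))/8 = 0.375.
Nodes t₀,…,t₈ = -1, -0.625, -0.25, 0.125, 0.5, 0.875, 1.25, 1.625, 2.
f(t) = 4t⁴ - 3t³ - 2t² - 2t - 3: f₀=4, f₁=-1.1884765625, f₂=-2.5625, f₃=-3.2861328125, f₄=-4.625, f₅=-5.9462890625, f₆=-4.71875, f₇=3.4873046875, f₈=25.
(h/3)·[f₀ + 4f₁ + 2f₂ + 4f₃ + 2f₄ + 4f₅ + 2f₆ + 4f₇ + f₈] = 0.125·(-22.546875) = -2.818359375.

-2.818359375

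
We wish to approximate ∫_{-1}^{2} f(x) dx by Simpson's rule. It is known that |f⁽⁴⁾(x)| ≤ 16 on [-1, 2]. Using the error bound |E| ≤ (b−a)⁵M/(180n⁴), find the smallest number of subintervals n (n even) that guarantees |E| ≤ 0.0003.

Need 3888/(180n⁴) ≤ 0.0003.
n⁴ ≥ 3888/(180·0.0003) = 72000 ⇒ n ≥ 16.3807, so the smallest even n is 18. (n must be even for Simpson's rule.)

18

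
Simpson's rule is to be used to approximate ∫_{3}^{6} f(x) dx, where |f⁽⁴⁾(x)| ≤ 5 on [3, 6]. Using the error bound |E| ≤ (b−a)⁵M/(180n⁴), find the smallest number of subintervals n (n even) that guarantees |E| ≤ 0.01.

Need 1215/(180n⁴) ≤ 0.01.
n⁴ ≥ 1215/(180·0.01) = 675 ⇒ n ≥ 5.0971, so the smallest even n is 6. (n must be even for Simpson's rule.)

6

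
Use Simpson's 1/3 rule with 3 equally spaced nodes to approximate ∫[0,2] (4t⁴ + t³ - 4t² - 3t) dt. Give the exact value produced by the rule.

14

h = (2 − 0)/2 = 1.
Nodes t₀,…,t₂ = 0, 1, 2.
f(t) = 4t⁴ + t³ - 4t² - 3t: f₀=0, f₁=-2, f₂=50.
(h/3)·[f₀ + 4f₁ + f₂] = 0.333333·(42) = 14.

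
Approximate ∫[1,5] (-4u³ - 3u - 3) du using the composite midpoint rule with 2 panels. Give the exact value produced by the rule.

-624

h = (5 − 1)/2 = 2.
Midpoints m₁,…,m₂ = 2, 4.
f(m₁)=-41, f(m₂)=-271.
h·[f(m₁) + f(m₂)] = 2·(-312) = -624.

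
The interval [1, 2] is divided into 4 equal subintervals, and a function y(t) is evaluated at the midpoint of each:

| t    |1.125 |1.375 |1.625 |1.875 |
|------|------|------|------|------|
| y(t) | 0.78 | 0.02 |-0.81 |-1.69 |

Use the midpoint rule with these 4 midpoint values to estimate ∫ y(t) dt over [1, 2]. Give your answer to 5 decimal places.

h = 0.25, n = 4.
h·[y(m₁) + y(m₂) + y(m₃) + y(m₄)] = 0.25·(-1.70) = -0.42500.

-0.42500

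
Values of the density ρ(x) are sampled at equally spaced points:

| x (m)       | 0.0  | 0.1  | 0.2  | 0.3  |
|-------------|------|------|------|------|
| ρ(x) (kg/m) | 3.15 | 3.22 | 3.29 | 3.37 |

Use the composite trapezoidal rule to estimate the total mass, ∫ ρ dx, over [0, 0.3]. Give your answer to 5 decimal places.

h = 0.1, n = 3.
(h/2)·[y₀ + 2y₁ + 2y₂ + y₃] = 0.05·(19.54) = 0.97700.

0.97700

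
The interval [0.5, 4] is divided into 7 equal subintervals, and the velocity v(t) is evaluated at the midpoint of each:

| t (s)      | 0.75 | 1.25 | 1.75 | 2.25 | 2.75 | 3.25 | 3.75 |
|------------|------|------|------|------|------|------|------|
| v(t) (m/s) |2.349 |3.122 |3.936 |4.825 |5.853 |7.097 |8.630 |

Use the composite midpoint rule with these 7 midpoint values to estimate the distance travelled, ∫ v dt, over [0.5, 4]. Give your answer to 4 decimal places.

h = 0.5, n = 7.
h·[y(m₁) + y(m₂) + y(m₃) + y(m₄) + y(m₅) + y(m₆) + y(m₇)] = 0.5·(35.812) = 17.9060.

17.9060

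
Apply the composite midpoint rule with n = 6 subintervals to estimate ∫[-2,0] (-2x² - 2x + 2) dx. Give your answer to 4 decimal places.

2.7037

h = (0 − (-2))/6 = 0.333333.
Midpoints m₁,…,m₆ = -1.833333, -1.5, -1.166667, -0.833333, -0.5, -0.166667.
f(m₁)=-1.055556, f(m₂)=0.5, f(m₃)=1.611111, f(m₄)=2.277778, f(m₅)=2.5, f(m₆)=2.277778.
h·[f(m₁) + f(m₂) + f(m₃) + f(m₄) + f(m₅) + f(m₆)] = 0.333333·(8.111111) = 2.7037.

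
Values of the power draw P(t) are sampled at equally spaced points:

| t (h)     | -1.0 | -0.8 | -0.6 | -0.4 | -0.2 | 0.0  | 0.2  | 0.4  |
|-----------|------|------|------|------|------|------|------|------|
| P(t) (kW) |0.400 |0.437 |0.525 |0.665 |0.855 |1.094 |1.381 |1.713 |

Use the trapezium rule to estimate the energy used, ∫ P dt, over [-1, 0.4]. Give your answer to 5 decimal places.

h = 0.2, n = 7.
(h/2)·[y₀ + 2y₁ + 2y₂ + 2y₃ + 2y₄ + 2y₅ + 2y₆ + y₇] = 0.1·(12.027) = 1.20270.

1.20270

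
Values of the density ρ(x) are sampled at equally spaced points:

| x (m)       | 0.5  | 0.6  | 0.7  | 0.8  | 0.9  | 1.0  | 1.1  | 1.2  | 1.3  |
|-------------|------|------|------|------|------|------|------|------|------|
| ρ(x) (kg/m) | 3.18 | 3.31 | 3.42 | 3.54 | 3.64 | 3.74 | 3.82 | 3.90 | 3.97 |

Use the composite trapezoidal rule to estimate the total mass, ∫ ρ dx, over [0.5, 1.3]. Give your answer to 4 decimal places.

2.8945

h = 0.1, n = 8.
(h/2)·[y₀ + 2y₁ + 2y₂ + 2y₃ + 2y₄ + 2y₅ + 2y₆ + 2y₇ + y₈] = 0.05·(57.89) = 2.8945.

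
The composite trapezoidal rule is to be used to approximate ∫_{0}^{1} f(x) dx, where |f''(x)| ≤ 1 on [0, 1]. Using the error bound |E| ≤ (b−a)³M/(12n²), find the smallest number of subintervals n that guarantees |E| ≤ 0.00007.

35

Need 1/(12n²) ≤ 0.00007.
n² ≥ 1/(12·0.00007) = 1190.48 ⇒ n ≥ 34.5033, so the smallest n is 35.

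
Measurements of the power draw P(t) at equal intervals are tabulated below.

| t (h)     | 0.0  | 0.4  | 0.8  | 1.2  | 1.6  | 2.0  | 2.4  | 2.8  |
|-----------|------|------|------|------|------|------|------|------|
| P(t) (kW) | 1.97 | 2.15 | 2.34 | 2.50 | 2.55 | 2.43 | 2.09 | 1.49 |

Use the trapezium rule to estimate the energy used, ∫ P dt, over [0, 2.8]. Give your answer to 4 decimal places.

6.3160

h = 0.4, n = 7.
(h/2)·[y₀ + 2y₁ + 2y₂ + 2y₃ + 2y₄ + 2y₅ + 2y₆ + y₇] = 0.2·(31.58) = 6.3160.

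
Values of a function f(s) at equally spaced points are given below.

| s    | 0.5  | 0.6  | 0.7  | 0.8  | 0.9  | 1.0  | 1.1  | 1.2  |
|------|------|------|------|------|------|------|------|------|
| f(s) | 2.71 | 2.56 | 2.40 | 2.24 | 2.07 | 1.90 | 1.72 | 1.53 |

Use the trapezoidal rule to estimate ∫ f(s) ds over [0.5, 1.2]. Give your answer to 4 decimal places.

h = 0.1, n = 7.
(h/2)·[y₀ + 2y₁ + 2y₂ + 2y₃ + 2y₄ + 2y₅ + 2y₆ + y₇] = 0.05·(30.02) = 1.5010.

1.5010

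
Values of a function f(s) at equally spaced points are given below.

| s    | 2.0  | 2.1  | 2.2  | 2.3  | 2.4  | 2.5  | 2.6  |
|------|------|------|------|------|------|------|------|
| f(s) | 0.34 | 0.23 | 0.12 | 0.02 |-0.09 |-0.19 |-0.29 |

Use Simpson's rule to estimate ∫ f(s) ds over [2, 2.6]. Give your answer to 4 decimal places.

0.0117

h = 0.1, n = 6.
(h/3)·[y₀ + 4y₁ + 2y₂ + 4y₃ + 2y₄ + 4y₅ + y₆] = 0.033333·(0.35) = 0.0117.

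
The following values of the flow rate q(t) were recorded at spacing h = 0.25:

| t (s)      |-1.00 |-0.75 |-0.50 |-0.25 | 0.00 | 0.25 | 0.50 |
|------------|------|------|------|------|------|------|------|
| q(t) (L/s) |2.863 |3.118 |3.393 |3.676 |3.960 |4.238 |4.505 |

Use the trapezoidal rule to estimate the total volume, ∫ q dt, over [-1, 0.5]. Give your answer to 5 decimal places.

h = 0.25, n = 6.
(h/2)·[y₀ + 2y₁ + 2y₂ + 2y₃ + 2y₄ + 2y₅ + y₆] = 0.125·(44.138) = 5.51725.

5.51725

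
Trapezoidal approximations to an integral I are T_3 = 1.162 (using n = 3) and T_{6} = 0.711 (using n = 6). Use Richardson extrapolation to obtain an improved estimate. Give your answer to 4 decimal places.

R = (4·T_{6} − T_3) / 3 = (4·0.711 − 1.162)/3 = (1.682)/3 = 0.5607.

0.5607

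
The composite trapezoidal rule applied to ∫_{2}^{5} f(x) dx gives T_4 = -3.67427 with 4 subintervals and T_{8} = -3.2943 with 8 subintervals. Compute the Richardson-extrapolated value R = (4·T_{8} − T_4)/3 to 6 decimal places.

-3.167643

R = (4·T_{8} − T_4) / 3 = (4·(-3.2943) − (-3.67427))/3 = (-9.50293)/3 = -3.167643.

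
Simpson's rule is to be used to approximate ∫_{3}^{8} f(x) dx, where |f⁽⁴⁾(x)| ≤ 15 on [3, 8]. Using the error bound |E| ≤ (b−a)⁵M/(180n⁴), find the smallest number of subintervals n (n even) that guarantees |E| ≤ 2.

Need 46875/(180n⁴) ≤ 2.
n⁴ ≥ 46875/(180·2) = 130.208 ⇒ n ≥ 3.3780, so the smallest even n is 4. (n must be even for Simpson's rule.)

4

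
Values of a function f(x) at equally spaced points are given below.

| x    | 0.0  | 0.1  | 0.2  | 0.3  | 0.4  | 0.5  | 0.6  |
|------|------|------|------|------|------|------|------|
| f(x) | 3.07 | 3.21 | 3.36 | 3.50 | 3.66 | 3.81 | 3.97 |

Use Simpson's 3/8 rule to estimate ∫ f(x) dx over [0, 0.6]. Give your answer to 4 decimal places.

2.1060

h = 0.1, n = 6.
(3h/8)·[y₀ + 3y₁ + 3y₂ + 2y₃ + 3y₄ + 3y₅ + y₆] = 0.0375·(56.16) = 2.1060.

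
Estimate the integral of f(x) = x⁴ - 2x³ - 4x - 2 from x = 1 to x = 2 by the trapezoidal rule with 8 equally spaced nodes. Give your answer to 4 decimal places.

h = (2 − 1)/7 = 0.142857.
Nodes x₀,…,x₇ = 1, 1.142857, 1.285714, 1.428571, 1.571429, 1.714286, 1.857143, 2.
f(x) = x⁴ - 2x³ - 4x - 2: f₀=-7, f₁=-7.850895, f₂=-8.660975, f₃=-9.380258, f₄=-9.948771, f₅=-10.296543, f₆=-10.343607, f₇=-10.
(h/2)·[f₀ + 2f₁ + 2f₂ + 2f₃ + 2f₄ + 2f₅ + 2f₆ + f₇] = 0.071429·(-129.962099) = -9.2830.

-9.2830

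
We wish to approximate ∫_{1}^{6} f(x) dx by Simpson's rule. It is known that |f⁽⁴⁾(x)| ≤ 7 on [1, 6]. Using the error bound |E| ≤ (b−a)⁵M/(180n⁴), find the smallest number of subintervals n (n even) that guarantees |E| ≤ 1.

Need 21875/(180n⁴) ≤ 1.
n⁴ ≥ 21875/(180·1) = 121.528 ⇒ n ≥ 3.3202, so the smallest even n is 4. (n must be even for Simpson's rule.)

4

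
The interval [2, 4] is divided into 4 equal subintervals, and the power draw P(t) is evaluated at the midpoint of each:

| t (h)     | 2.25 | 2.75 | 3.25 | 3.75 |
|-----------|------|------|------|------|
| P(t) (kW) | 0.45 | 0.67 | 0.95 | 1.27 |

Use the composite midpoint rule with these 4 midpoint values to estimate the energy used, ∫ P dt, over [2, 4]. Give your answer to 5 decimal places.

h = 0.5, n = 4.
h·[y(m₁) + y(m₂) + y(m₃) + y(m₄)] = 0.5·(3.34) = 1.67000.

1.67000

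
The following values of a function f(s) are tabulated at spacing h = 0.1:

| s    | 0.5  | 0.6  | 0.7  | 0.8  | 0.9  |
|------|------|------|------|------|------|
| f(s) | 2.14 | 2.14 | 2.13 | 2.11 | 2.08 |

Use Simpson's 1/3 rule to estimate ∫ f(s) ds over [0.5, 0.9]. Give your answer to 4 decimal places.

h = 0.1, n = 4.
(h/3)·[y₀ + 4y₁ + 2y₂ + 4y₃ + y₄] = 0.033333·(25.48) = 0.8493.

0.8493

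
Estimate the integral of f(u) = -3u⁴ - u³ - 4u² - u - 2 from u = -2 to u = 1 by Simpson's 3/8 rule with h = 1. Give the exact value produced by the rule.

-35.25

h = (1 − (-2))/3 = 1.
Nodes u₀,…,u₃ = -2, -1, 0, 1.
f(u) = -3u⁴ - u³ - 4u² - u - 2: f₀=-56, f₁=-7, f₂=-2, f₃=-11.
(3h/8)·[f₀ + 3f₁ + 3f₂ + f₃] = 0.375·(-94) = -35.25.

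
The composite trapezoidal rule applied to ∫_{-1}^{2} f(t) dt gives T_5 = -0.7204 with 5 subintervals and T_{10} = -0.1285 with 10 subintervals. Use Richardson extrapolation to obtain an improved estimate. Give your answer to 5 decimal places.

0.06880

R = (4·T_{10} − T_5) / 3 = (4·(-0.1285) − (-0.7204))/3 = (0.2064)/3 = 0.06880.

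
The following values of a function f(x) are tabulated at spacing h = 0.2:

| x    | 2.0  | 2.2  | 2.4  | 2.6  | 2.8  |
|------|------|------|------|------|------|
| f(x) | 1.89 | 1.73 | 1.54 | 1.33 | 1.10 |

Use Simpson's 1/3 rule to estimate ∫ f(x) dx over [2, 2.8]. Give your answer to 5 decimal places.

1.22067

h = 0.2, n = 4.
(h/3)·[y₀ + 4y₁ + 2y₂ + 4y₃ + y₄] = 0.066667·(18.31) = 1.22067.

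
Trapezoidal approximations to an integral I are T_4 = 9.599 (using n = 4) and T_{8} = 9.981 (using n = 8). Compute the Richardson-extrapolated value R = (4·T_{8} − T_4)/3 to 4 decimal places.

10.1083

R = (4·T_{8} − T_4) / 3 = (4·9.981 − 9.599)/3 = (30.325)/3 = 10.1083.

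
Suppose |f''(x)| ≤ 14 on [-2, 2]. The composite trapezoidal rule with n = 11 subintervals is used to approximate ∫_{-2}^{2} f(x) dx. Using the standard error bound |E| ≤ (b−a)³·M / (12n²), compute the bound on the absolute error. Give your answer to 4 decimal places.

|E| ≤ (4)³·14 / (12·11²) = 896/1452 = 0.6171.

0.6171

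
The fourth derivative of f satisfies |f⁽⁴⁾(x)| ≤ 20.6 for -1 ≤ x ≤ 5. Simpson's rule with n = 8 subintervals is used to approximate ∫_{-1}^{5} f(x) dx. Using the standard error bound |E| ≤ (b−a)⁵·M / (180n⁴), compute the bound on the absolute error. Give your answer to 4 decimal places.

|E| ≤ (6)⁵·20.6 / (180·8⁴) = 160185.6/737280 = 0.2173.

0.2173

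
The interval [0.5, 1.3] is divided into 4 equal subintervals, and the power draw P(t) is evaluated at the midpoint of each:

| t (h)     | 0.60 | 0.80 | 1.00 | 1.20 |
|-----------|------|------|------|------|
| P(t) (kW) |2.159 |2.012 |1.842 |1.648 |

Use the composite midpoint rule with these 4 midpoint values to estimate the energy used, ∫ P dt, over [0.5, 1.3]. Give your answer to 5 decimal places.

h = 0.2, n = 4.
h·[y(m₁) + y(m₂) + y(m₃) + y(m₄)] = 0.2·(7.661) = 1.53220.

1.53220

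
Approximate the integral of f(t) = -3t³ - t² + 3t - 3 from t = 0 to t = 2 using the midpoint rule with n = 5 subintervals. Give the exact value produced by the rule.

h = (2 − 0)/5 = 0.4.
Midpoints m₁,…,m₅ = 0.2, 0.6, 1, 1.4, 1.8.
f(m₁)=-2.464, f(m₂)=-2.208, f(m₃)=-4, f(m₄)=-8.992, f(m₅)=-18.336.
h·[f(m₁) + f(m₂) + f(m₃) + f(m₄) + f(m₅)] = 0.4·(-36) = -14.4.

-14.4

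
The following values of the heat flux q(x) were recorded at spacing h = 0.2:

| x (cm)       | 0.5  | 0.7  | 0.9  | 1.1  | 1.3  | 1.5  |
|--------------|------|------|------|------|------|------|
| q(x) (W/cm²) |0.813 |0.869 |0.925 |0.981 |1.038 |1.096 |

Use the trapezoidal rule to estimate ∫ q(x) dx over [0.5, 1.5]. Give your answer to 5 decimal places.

0.95350

h = 0.2, n = 5.
(h/2)·[y₀ + 2y₁ + 2y₂ + 2y₃ + 2y₄ + y₅] = 0.1·(9.535) = 0.95350.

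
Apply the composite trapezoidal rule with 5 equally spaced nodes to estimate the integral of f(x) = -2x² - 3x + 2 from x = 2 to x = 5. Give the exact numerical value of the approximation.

h = (5 − 2)/4 = 0.75.
Nodes x₀,…,x₄ = 2, 2.75, 3.5, 4.25, 5.
f(x) = -2x² - 3x + 2: f₀=-12, f₁=-21.375, f₂=-33, f₃=-46.875, f₄=-63.
(h/2)·[f₀ + 2f₁ + 2f₂ + 2f₃ + f₄] = 0.375·(-277.5) = -104.0625.

-104.0625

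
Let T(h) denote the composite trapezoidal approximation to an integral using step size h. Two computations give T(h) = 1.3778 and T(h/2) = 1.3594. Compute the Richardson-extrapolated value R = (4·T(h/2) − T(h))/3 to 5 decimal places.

R = (4·T(h/2) − T(h)) / 3 = (4·1.3594 − 1.3778)/3 = (4.0598)/3 = 1.35327.

1.35327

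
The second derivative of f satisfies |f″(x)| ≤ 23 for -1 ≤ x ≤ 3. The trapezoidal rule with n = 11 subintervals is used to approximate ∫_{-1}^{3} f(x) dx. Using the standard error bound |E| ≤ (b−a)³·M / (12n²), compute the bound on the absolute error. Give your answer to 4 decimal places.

1.0138

|E| ≤ (4)³·23 / (12·11²) = 1472/1452 = 1.0138.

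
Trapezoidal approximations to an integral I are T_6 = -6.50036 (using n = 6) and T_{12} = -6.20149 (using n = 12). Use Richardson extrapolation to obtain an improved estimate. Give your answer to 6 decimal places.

R = (4·T_{12} − T_6) / 3 = (4·(-6.20149) − (-6.50036))/3 = (-18.30560)/3 = -6.101867.

-6.101867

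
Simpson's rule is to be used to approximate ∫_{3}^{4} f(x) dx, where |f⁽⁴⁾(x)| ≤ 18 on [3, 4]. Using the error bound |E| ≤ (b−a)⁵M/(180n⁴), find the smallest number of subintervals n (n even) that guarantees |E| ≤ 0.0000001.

Need 18/(180n⁴) ≤ 0.0000001.
n⁴ ≥ 18/(180·0.0000001) = 1e+06 ⇒ n ≥ 31.6228, so the smallest even n is 32. (n must be even for Simpson's rule.)

32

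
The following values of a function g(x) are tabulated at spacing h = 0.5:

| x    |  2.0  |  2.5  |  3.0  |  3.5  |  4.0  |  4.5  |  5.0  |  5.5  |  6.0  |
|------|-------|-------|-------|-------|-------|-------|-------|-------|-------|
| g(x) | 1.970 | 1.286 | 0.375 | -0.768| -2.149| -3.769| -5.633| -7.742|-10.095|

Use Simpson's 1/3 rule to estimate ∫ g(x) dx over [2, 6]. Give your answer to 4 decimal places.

h = 0.5, n = 8.
(h/3)·[y₀ + 4y₁ + 2y₂ + 4y₃ + 2y₄ + 4y₅ + 2y₆ + 4y₇ + y₈] = 0.166667·(-66.911) = -11.1518.

-11.1518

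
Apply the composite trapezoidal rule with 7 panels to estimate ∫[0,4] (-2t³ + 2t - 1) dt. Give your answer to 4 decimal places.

h = (4 − 0)/7 = 0.571429.
Nodes t₀,…,t₇ = 0, 0.571429, 1.142857, 1.714286, 2.285714, 2.857143, 3.428571, 4.
f(t) = -2t³ + 2t - 1: f₀=-1, f₁=-0.230321, f₂=-1.699708, f₃=-7.647230, f₄=-20.311953, f₅=-41.932945, f₆=-74.749271, f₇=-121.
(h/2)·[f₀ + 2f₁ + 2f₂ + 2f₃ + 2f₄ + 2f₅ + 2f₆ + f₇] = 0.285714·(-415.142857) = -118.6122.

-118.6122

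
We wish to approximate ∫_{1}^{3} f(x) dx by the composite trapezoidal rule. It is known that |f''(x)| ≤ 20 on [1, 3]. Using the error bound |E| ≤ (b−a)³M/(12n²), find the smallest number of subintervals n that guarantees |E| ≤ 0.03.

Need 160/(12n²) ≤ 0.03.
n² ≥ 160/(12·0.03) = 444.444 ⇒ n ≥ 21.0819, so the smallest n is 22.

22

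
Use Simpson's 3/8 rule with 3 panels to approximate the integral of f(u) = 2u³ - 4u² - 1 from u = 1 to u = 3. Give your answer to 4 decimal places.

h = (3 − 1)/3 = 0.666667.
Nodes u₀,…,u₃ = 1, 1.666667, 2.333333, 3.
f(u) = 2u³ - 4u² - 1: f₀=-3, f₁=-2.851852, f₂=2.629630, f₃=17.
(3h/8)·[f₀ + 3f₁ + 3f₂ + f₃] = 0.25·(13.333333) = 3.3333.

3.3333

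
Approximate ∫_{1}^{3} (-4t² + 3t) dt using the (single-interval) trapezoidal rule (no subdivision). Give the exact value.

T = (b−a)/2 · [f(1) + f(3)] = 1·[(-1) + (-27)] = -28.

-28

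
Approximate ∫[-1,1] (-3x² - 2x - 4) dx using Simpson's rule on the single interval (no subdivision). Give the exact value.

-10

S = (b−a)/6 · [f(-1) + 4f(0) + f(1)] = 0.333333·[(-5) + 4·(-4) + (-9)] = -10.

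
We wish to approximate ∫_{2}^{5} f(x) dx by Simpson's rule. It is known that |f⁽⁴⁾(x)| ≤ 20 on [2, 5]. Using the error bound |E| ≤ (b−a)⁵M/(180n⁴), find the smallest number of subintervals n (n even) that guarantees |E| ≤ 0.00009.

Need 4860/(180n⁴) ≤ 0.00009.
n⁴ ≥ 4860/(180·0.00009) = 300000 ⇒ n ≥ 23.4035, so the smallest even n is 24. (n must be even for Simpson's rule.)

24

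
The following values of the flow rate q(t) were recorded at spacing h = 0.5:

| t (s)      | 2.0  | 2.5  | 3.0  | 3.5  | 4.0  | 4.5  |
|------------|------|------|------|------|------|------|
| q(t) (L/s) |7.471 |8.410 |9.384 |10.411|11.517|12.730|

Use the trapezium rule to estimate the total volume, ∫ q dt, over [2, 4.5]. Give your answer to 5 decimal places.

24.91125

h = 0.5, n = 5.
(h/2)·[y₀ + 2y₁ + 2y₂ + 2y₃ + 2y₄ + y₅] = 0.25·(99.645) = 24.91125.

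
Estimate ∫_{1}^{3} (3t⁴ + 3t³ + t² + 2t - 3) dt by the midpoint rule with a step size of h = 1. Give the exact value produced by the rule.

199.875

h = (3 − 1)/2 = 1.
Midpoints m₁,…,m₂ = 1.5, 2.5.
f(m₁)=27.5625, f(m₂)=172.3125.
h·[f(m₁) + f(m₂)] = 1·(199.875) = 199.875.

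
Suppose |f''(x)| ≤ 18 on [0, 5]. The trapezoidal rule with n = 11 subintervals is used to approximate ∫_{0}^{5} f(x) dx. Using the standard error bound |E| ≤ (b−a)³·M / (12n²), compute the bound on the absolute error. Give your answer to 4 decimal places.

|E| ≤ (5)³·18 / (12·11²) = 2250/1452 = 1.5496.

1.5496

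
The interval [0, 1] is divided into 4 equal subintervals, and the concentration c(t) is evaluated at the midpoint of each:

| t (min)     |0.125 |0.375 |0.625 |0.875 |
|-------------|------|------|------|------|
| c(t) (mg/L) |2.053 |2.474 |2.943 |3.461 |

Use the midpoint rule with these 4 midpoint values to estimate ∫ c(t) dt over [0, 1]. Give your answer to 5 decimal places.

h = 0.25, n = 4.
h·[y(m₁) + y(m₂) + y(m₃) + y(m₄)] = 0.25·(10.931) = 2.73275.

2.73275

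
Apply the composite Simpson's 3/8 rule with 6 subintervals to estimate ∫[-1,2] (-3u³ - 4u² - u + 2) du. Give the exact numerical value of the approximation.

-18.75

h = (2 − (-1))/6 = 0.5.
Nodes u₀,…,u₆ = -1, -0.5, 0, 0.5, 1, 1.5, 2.
f(u) = -3u³ - 4u² - u + 2: f₀=2, f₁=1.875, f₂=2, f₃=0.125, f₄=-6, f₅=-18.625, f₆=-40.
(3h/8)·[f₀ + 3f₁ + 3f₂ + 2f₃ + 3f₄ + 3f₅ + f₆] = 0.1875·(-100) = -18.75.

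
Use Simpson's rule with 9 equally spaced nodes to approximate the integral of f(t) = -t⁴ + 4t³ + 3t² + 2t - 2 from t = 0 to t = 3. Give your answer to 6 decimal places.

62.392090

h = (3 − 0)/8 = 0.375.
Nodes t₀,…,t₈ = 0, 0.375, 0.75, 1.125, 1.5, 1.875, 2.25, 2.625, 3.
f(t) = -t⁴ + 4t³ + 3t² + 2t - 2: f₀=-2, f₁=-0.636962890625, f₂=2.55859375, f₃=8.140380859375, f₄=16.1875, f₅=26.304443359375, f₆=37.62109375, f₇=48.792724609375, f₈=58.
(h/3)·[f₀ + 4f₁ + 2f₂ + 4f₃ + 2f₄ + 4f₅ + 2f₆ + 4f₇ + f₈] = 0.125·(499.13671875) = 62.392090.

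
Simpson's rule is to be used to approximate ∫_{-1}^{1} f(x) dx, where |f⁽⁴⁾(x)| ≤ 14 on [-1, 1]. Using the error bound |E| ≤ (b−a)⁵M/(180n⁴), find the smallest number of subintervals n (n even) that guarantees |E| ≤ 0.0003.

Need 448/(180n⁴) ≤ 0.0003.
n⁴ ≥ 448/(180·0.0003) = 8296.3 ⇒ n ≥ 9.5438, so the smallest even n is 10. (n must be even for Simpson's rule.)

10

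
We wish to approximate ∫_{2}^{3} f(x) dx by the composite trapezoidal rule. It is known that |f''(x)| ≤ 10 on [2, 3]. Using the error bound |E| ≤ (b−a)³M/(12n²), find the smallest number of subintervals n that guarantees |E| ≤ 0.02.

Need 10/(12n²) ≤ 0.02.
n² ≥ 10/(12·0.02) = 41.6667 ⇒ n ≥ 6.4550, so the smallest n is 7.

7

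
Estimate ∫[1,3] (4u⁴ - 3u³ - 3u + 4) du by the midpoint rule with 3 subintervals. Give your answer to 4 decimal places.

123.2757

h = (3 − 1)/3 = 0.666667.
Midpoints m₁,…,m₃ = 1.333333, 2, 2.666667.
f(m₁)=5.530864, f(m₂)=38, f(m₃)=141.382716.
h·[f(m₁) + f(m₂) + f(m₃)] = 0.666667·(184.913580) = 123.2757.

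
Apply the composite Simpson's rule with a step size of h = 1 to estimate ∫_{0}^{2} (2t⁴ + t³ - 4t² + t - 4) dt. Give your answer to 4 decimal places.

h = (2 − 0)/2 = 1.
Nodes t₀,…,t₂ = 0, 1, 2.
f(t) = 2t⁴ + t³ - 4t² + t - 4: f₀=-4, f₁=-4, f₂=22.
(h/3)·[f₀ + 4f₁ + f₂] = 0.333333·(2) = 0.6667.

0.6667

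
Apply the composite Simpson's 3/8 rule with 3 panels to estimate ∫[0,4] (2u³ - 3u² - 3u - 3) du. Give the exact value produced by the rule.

h = (4 − 0)/3 = 1.333333.
Nodes u₀,…,u₃ = 0, 1.333333, 2.666667, 4.
f(u) = 2u³ - 3u² - 3u - 3: f₀=-3, f₁=-7.592593, f₂=5.592593, f₃=65.
(3h/8)·[f₀ + 3f₁ + 3f₂ + f₃] = 0.5·(56) = 28.

28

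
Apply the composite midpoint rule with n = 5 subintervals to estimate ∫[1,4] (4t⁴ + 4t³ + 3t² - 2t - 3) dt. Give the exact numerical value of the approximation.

h = (4 − 1)/5 = 0.6.
Midpoints m₁,…,m₅ = 1.3, 1.9, 2.5, 3.1, 3.7.
f(m₁)=19.6824, f(m₂)=83.5944, f(m₃)=229.5, f(m₄)=508.2024, f(m₅)=982.9464.
h·[f(m₁) + f(m₂) + f(m₃) + f(m₄) + f(m₅)] = 0.6·(1823.9256) = 1094.35536.

1094.35536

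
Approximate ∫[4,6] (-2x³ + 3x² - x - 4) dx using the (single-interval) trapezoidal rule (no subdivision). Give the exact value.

-422

T = (b−a)/2 · [f(4) + f(6)] = 1·[(-88) + (-334)] = -422.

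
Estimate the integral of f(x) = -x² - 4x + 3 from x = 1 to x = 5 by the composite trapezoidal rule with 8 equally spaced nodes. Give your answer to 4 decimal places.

h = (5 − 1)/7 = 0.571429.
Nodes x₀,…,x₇ = 1, 1.571429, 2.142857, 2.714286, 3.285714, 3.857143, 4.428571, 5.
f(x) = -x² - 4x + 3: f₀=-2, f₁=-5.755102, f₂=-10.163265, f₃=-15.224490, f₄=-20.938776, f₅=-27.306122, f₆=-34.326531, f₇=-42.
(h/2)·[f₀ + 2f₁ + 2f₂ + 2f₃ + 2f₄ + 2f₅ + 2f₆ + f₇] = 0.285714·(-271.428571) = -77.5510.

-77.5510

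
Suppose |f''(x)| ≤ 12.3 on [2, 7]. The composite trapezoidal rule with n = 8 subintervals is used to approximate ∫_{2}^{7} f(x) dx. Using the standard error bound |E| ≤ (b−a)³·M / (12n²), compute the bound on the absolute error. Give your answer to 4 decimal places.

2.0020

|E| ≤ (5)³·12.3 / (12·8²) = 1537.5/768 = 2.0020.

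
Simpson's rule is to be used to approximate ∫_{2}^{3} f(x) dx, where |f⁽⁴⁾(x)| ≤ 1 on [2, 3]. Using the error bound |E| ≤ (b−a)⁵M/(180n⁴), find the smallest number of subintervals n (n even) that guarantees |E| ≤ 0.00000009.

16

Need 1/(180n⁴) ≤ 0.00000009.
n⁴ ≥ 1/(180·0.00000009) = 61728.4 ⇒ n ≥ 15.7624, so the smallest even n is 16. (n must be even for Simpson's rule.)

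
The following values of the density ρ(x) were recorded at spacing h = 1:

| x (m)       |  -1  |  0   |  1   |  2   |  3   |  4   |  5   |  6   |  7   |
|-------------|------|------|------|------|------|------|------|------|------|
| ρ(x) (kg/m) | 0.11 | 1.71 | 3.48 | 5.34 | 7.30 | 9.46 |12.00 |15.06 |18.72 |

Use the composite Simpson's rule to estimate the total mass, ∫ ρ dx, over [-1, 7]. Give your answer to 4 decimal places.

63.5567

h = 1, n = 8.
(h/3)·[y₀ + 4y₁ + 2y₂ + 4y₃ + 2y₄ + 4y₅ + 2y₆ + 4y₇ + y₈] = 0.333333·(190.67) = 63.5567.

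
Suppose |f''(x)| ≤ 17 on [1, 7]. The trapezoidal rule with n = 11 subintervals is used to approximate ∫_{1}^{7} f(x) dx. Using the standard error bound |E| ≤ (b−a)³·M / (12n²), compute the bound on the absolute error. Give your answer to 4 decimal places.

2.5289

|E| ≤ (6)³·17 / (12·11²) = 3672/1452 = 2.5289.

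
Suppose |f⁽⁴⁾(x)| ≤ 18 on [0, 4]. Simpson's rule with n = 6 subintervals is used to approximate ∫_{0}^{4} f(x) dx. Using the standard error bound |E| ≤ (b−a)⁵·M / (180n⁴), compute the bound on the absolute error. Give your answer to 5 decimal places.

|E| ≤ (4)⁵·18 / (180·6⁴) = 18432/233280 = 0.07901.

0.07901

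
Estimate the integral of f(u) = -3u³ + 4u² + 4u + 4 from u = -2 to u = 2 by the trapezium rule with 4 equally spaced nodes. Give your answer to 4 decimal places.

42.0741

h = (2 − (-2))/3 = 1.333333.
Nodes u₀,…,u₃ = -2, -0.666667, 0.666667, 2.
f(u) = -3u³ + 4u² + 4u + 4: f₀=36, f₁=4, f₂=7.555556, f₃=4.
(h/2)·[f₀ + 2f₁ + 2f₂ + f₃] = 0.666667·(63.111111) = 42.0741.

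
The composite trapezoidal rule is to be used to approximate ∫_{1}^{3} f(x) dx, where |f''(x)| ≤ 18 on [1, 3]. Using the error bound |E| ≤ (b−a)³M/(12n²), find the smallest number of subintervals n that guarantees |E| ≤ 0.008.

Need 144/(12n²) ≤ 0.008.
n² ≥ 144/(12·0.008) = 1500 ⇒ n ≥ 38.7298, so the smallest n is 39.

39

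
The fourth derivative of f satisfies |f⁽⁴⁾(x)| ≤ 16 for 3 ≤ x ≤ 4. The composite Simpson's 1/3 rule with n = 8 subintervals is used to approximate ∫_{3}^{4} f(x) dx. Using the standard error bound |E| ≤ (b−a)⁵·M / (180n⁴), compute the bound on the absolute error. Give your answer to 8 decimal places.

|E| ≤ (1)⁵·16 / (180·8⁴) = 16/737280 = 0.00002170.

0.00002170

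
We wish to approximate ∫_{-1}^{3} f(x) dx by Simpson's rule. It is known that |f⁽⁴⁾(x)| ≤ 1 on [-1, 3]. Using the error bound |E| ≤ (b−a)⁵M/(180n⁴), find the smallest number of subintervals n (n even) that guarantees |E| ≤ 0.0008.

10

Need 1024/(180n⁴) ≤ 0.0008.
n⁴ ≥ 1024/(180·0.0008) = 7111.11 ⇒ n ≥ 9.1830, so the smallest even n is 10. (n must be even for Simpson's rule.)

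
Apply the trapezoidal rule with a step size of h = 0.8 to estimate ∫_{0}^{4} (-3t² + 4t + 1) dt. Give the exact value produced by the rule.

h = (4 − 0)/5 = 0.8.
Nodes t₀,…,t₅ = 0, 0.8, 1.6, 2.4, 3.2, 4.
f(t) = -3t² + 4t + 1: f₀=1, f₁=2.28, f₂=-0.28, f₃=-6.68, f₄=-16.92, f₅=-31.
(h/2)·[f₀ + 2f₁ + 2f₂ + 2f₃ + 2f₄ + f₅] = 0.4·(-73.2) = -29.28.

-29.28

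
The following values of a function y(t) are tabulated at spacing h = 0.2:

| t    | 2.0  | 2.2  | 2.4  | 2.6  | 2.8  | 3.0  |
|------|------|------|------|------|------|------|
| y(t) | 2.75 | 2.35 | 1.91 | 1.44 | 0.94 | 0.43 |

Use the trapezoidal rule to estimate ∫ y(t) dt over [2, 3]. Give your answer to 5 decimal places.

h = 0.2, n = 5.
(h/2)·[y₀ + 2y₁ + 2y₂ + 2y₃ + 2y₄ + y₅] = 0.1·(16.46) = 1.64600.

1.64600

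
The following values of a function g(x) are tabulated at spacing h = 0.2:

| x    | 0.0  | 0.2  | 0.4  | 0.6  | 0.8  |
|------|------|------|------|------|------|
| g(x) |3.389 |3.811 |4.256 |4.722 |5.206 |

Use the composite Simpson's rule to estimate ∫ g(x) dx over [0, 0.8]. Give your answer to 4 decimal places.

3.4159

h = 0.2, n = 4.
(h/3)·[y₀ + 4y₁ + 2y₂ + 4y₃ + y₄] = 0.066667·(51.239) = 3.4159.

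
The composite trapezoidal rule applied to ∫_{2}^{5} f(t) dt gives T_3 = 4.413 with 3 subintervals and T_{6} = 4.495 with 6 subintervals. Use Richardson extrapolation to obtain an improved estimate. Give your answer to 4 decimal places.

4.5223

R = (4·T_{6} − T_3) / 3 = (4·4.495 − 4.413)/3 = (13.567)/3 = 4.5223.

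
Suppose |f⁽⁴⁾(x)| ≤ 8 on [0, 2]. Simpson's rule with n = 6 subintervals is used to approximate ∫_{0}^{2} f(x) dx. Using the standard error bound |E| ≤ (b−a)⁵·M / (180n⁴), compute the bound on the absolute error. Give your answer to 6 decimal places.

|E| ≤ (2)⁵·8 / (180·6⁴) = 256/233280 = 0.001097.

0.001097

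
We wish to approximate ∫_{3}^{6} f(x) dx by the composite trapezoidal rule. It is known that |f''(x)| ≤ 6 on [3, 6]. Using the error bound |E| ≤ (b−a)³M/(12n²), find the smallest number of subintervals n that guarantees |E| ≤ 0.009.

Need 162/(12n²) ≤ 0.009.
n² ≥ 162/(12·0.009) = 1500 ⇒ n ≥ 38.7298, so the smallest n is 39.

39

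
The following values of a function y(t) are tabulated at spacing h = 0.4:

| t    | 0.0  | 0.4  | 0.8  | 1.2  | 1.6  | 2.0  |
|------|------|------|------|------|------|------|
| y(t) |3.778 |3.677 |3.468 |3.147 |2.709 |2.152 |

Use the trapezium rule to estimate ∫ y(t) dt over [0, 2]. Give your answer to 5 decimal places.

6.38640

h = 0.4, n = 5.
(h/2)·[y₀ + 2y₁ + 2y₂ + 2y₃ + 2y₄ + y₅] = 0.2·(31.932) = 6.38640.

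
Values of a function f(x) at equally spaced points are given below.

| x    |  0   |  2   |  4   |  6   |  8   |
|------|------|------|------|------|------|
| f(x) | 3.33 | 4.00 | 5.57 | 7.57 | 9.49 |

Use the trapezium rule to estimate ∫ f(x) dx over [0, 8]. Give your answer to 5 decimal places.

47.10000

h = 2, n = 4.
(h/2)·[y₀ + 2y₁ + 2y₂ + 2y₃ + y₄] = 1·(47.10) = 47.10000.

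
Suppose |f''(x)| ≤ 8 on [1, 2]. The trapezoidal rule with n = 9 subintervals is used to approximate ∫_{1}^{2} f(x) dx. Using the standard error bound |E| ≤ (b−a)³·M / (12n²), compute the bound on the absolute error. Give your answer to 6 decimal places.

0.008230

|E| ≤ (1)³·8 / (12·9²) = 8/972 = 0.008230.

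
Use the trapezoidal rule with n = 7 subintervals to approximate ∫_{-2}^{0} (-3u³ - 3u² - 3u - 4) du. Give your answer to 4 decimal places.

2.1633

h = (0 − (-2))/7 = 0.285714.
Nodes u₀,…,u₇ = -2, -1.714286, -1.428571, -1.142857, -0.857143, -0.571429, -0.285714, 0.
f(u) = -3u³ - 3u² - 3u - 4: f₀=14, f₁=7.440233, f₂=2.909621, f₃=-0.011662, f₄=-1.743440, f₅=-2.705539, f₆=-3.317784, f₇=-4.
(h/2)·[f₀ + 2f₁ + 2f₂ + 2f₃ + 2f₄ + 2f₅ + 2f₆ + f₇] = 0.142857·(15.142857) = 2.1633.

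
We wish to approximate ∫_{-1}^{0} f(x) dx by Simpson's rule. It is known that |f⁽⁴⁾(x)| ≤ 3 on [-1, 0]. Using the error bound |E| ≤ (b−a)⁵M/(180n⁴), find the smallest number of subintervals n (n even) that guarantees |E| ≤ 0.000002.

Need 3/(180n⁴) ≤ 0.000002.
n⁴ ≥ 3/(180·0.000002) = 8333.33 ⇒ n ≥ 9.5544, so the smallest even n is 10. (n must be even for Simpson's rule.)

10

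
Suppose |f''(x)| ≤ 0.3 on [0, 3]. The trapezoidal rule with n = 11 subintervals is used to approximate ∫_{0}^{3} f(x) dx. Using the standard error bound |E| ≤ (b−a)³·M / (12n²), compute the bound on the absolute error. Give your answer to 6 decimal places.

0.005579

|E| ≤ (3)³·0.3 / (12·11²) = 8.1/1452 = 0.005579.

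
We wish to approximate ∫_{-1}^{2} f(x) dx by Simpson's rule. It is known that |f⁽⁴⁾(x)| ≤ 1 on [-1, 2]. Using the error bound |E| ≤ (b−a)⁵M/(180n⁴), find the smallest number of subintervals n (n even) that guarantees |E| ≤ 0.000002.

Need 243/(180n⁴) ≤ 0.000002.
n⁴ ≥ 243/(180·0.000002) = 675000 ⇒ n ≥ 28.6633, so the smallest even n is 30. (n must be even for Simpson's rule.)

30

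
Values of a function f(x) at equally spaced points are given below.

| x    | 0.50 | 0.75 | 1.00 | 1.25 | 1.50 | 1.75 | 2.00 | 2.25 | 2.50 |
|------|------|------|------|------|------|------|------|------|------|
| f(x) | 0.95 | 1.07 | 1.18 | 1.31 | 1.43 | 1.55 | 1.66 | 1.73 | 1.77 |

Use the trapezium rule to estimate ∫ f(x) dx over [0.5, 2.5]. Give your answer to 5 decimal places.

2.82250

h = 0.25, n = 8.
(h/2)·[y₀ + 2y₁ + 2y₂ + 2y₃ + 2y₄ + 2y₅ + 2y₆ + 2y₇ + y₈] = 0.125·(22.58) = 2.82250.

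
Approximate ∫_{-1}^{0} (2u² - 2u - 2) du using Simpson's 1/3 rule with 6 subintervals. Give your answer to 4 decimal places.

-0.3333

h = (0 − (-1))/6 = 0.166667.
Nodes u₀,…,u₆ = -1, -0.833333, -0.666667, -0.5, -0.333333, -0.166667, 0.
f(u) = 2u² - 2u - 2: f₀=2, f₁=1.055556, f₂=0.222222, f₃=-0.5, f₄=-1.111111, f₅=-1.611111, f₆=-2.
(h/3)·[f₀ + 4f₁ + 2f₂ + 4f₃ + 2f₄ + 4f₅ + f₆] = 0.055556·(-6) = -0.3333.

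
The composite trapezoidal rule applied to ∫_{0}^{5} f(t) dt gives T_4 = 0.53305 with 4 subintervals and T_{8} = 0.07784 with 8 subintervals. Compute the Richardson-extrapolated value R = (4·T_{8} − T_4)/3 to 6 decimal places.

-0.073897

R = (4·T_{8} − T_4) / 3 = (4·0.07784 − 0.53305)/3 = (-0.22169)/3 = -0.073897.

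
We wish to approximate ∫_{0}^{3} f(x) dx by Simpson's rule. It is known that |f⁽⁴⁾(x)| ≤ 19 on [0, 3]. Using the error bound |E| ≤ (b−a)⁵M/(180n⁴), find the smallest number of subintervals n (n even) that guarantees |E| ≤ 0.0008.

14

Need 4617/(180n⁴) ≤ 0.0008.
n⁴ ≥ 4617/(180·0.0008) = 32062.5 ⇒ n ≥ 13.3813, so the smallest even n is 14. (n must be even for Simpson's rule.)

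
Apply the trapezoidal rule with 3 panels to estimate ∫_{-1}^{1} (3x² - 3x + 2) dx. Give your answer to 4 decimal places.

h = (1 − (-1))/3 = 0.666667.
Nodes x₀,…,x₃ = -1, -0.333333, 0.333333, 1.
f(x) = 3x² - 3x + 2: f₀=8, f₁=3.333333, f₂=1.333333, f₃=2.
(h/2)·[f₀ + 2f₁ + 2f₂ + f₃] = 0.333333·(19.333333) = 6.4444.

6.4444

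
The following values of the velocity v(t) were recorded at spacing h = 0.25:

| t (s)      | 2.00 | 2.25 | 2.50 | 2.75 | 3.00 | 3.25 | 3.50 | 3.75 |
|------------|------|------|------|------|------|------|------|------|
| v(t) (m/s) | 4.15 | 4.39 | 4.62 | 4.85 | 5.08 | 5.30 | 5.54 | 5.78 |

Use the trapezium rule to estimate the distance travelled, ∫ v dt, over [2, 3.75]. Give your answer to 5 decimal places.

h = 0.25, n = 7.
(h/2)·[y₀ + 2y₁ + 2y₂ + 2y₃ + 2y₄ + 2y₅ + 2y₆ + y₇] = 0.125·(69.49) = 8.68625.

8.68625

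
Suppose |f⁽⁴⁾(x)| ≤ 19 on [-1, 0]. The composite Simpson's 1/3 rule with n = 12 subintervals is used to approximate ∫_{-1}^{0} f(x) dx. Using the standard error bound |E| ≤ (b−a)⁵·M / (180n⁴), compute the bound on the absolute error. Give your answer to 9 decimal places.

0.000005090

|E| ≤ (1)⁵·19 / (180·12⁴) = 19/3732480 = 0.000005090.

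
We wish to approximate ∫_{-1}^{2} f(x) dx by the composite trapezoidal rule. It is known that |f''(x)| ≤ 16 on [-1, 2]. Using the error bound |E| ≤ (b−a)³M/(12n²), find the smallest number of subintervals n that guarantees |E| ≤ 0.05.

Need 432/(12n²) ≤ 0.05.
n² ≥ 432/(12·0.05) = 720 ⇒ n ≥ 26.8328, so the smallest n is 27.

27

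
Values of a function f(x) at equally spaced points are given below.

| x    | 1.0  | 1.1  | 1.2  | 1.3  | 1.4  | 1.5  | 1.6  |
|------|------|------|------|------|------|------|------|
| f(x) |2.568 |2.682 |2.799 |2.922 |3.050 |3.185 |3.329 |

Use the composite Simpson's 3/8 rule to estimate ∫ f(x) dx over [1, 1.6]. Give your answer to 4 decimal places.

h = 0.1, n = 6.
(3h/8)·[y₀ + 3y₁ + 3y₂ + 2y₃ + 3y₄ + 3y₅ + y₆] = 0.0375·(46.889) = 1.7583.

1.7583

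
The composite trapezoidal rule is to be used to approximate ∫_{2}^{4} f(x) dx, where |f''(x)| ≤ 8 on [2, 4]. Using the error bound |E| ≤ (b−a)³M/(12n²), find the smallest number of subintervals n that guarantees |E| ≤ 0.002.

Need 64/(12n²) ≤ 0.002.
n² ≥ 64/(12·0.002) = 2666.67 ⇒ n ≥ 51.6398, so the smallest n is 52.

52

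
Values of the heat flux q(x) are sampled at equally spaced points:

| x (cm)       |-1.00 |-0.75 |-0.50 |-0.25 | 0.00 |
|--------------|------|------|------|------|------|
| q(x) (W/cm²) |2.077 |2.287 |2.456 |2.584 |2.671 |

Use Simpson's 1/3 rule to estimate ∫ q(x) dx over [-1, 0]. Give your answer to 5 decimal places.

2.42867

h = 0.25, n = 4.
(h/3)·[y₀ + 4y₁ + 2y₂ + 4y₃ + y₄] = 0.083333·(29.144) = 2.42867.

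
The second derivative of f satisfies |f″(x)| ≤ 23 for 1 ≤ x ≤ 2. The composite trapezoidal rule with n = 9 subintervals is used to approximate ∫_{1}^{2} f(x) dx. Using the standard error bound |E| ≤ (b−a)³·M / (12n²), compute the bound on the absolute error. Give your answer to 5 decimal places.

|E| ≤ (1)³·23 / (12·9²) = 23/972 = 0.02366.

0.02366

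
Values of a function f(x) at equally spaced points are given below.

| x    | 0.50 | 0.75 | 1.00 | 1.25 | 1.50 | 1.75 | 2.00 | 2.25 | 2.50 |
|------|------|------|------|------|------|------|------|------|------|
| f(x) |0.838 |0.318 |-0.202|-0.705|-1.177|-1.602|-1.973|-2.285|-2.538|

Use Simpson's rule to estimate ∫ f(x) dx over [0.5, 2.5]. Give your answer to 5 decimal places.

-2.12500

h = 0.25, n = 8.
(h/3)·[y₀ + 4y₁ + 2y₂ + 4y₃ + 2y₄ + 4y₅ + 2y₆ + 4y₇ + y₈] = 0.083333·(-25.500) = -2.12500.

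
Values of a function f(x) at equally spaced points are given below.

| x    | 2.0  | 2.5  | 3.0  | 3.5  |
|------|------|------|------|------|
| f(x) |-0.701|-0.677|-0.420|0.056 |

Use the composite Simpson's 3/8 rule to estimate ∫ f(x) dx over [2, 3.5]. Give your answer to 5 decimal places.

h = 0.5, n = 3.
(3h/8)·[y₀ + 3y₁ + 3y₂ + y₃] = 0.1875·(-3.936) = -0.73800.

-0.73800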